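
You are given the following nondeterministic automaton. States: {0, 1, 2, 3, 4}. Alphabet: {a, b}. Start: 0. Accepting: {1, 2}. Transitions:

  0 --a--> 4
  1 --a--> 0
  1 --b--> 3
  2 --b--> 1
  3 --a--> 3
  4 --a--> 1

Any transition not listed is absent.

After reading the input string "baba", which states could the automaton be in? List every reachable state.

Start in {0}.
Read 'b': 0→∅; now ∅.
The set is empty and remains empty for the remaining 3 symbols.

∅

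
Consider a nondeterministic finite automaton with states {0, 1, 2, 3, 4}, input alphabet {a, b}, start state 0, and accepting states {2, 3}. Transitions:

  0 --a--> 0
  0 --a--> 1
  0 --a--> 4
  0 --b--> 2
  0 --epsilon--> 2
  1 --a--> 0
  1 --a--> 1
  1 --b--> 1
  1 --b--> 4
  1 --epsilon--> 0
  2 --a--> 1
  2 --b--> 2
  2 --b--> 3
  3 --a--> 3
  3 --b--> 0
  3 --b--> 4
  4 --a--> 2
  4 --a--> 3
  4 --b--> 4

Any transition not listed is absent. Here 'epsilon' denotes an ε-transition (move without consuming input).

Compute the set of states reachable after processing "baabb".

{0, 1, 2, 3, 4}

Start: ε-closure({0}) = {0, 2}.
Read 'b': 0→{2}, 2→{2, 3}; now {2, 3}.
Read 'a': 2→{1}, 3→{3}; union {1, 3}; ε-closure = {0, 1, 2, 3}.
Read 'a': 0→{0, 1, 4}, 1→{0, 1}, 2→{1}, 3→{3}; union {0, 1, 3, 4}; ε-closure = {0, 1, 2, 3, 4}.
Read 'b': 0→{2}, 1→{1, 4}, 2→{2, 3}, 3→{0, 4}, 4→{4}; now {0, 1, 2, 3, 4}.
Read 'b': 0→{2}, 1→{1, 4}, 2→{2, 3}, 3→{0, 4}, 4→{4}; now {0, 1, 2, 3, 4}.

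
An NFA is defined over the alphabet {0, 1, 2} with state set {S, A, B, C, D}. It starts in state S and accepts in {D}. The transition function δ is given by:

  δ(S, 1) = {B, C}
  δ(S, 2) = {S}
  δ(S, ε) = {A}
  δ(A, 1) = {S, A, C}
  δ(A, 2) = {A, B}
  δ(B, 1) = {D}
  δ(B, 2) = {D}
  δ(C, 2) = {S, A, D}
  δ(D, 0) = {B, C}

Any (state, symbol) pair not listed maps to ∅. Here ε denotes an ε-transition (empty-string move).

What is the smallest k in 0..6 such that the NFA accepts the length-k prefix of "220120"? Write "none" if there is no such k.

Start: ε-closure({S}) = {S, A}.
Read '2': {S, A} → {S, A, B}.
Read '2': {S, A, B} → {S, A, B, D}.
None of the earlier sets intersect F, but {S, A, B, D} does.

2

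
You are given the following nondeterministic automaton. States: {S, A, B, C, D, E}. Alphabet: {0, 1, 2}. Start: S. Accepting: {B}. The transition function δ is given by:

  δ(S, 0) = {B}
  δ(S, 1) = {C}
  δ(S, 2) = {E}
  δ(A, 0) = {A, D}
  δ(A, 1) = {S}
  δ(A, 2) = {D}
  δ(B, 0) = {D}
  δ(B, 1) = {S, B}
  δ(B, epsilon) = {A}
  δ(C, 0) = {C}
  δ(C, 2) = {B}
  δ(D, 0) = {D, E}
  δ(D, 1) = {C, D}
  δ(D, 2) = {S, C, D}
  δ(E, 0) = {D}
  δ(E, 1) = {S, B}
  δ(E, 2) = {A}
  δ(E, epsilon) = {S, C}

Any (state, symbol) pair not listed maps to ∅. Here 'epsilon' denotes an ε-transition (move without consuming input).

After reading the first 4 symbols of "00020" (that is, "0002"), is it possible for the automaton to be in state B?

Start in {S}.
Read '0': {S} → {A, B}.
Read '0': {A, B} → {A, D}.
Read '0': {A, D} → {S, A, C, D, E}.
Read '2': {S, A, C, D, E} → {S, A, B, C, D, E}.
State B is in {S, A, B, C, D, E}.

Yes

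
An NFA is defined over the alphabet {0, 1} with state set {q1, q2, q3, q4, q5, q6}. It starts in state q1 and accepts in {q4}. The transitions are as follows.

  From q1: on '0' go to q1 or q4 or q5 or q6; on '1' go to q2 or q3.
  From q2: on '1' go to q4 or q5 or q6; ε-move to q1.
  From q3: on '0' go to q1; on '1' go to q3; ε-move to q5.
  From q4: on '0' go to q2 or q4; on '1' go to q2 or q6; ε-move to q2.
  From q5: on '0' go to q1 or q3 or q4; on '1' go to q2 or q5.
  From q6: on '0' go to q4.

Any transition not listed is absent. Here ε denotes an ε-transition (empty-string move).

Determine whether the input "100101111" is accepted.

Yes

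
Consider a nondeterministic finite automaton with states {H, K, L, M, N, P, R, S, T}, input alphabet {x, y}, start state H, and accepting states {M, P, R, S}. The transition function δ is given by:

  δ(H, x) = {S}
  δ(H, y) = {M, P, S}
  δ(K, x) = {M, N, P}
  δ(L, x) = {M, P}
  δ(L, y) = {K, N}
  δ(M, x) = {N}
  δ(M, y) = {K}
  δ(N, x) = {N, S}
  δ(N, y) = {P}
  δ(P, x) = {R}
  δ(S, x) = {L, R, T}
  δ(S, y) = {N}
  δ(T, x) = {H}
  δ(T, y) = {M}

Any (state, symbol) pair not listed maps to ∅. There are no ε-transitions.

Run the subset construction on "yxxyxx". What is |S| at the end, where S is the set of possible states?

8

Start in {H}.
Read 'y': {H} → {M, P, S}.
Read 'x': {M, P, S} → {L, N, R, T}.
Read 'x': {L, N, R, T} → {H, M, N, P, S}.
Read 'y': {H, M, N, P, S} → {K, M, N, P, S}.
Read 'x': {K, M, N, P, S} → {L, M, N, P, R, S, T}.
Read 'x': {L, M, N, P, R, S, T} → {H, L, M, N, P, R, S, T}.
That set has 8 states.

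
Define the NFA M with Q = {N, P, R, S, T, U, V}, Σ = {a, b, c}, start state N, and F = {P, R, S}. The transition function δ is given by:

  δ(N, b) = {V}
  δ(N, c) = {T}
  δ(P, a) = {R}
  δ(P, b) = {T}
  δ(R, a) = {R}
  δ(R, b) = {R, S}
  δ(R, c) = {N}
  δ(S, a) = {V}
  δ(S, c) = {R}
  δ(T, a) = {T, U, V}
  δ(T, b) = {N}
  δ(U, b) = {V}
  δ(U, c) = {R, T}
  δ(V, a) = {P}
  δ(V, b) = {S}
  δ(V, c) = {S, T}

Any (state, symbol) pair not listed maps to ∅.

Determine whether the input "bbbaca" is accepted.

No

Start in {N}.
Read 'b': {N} → {V}.
Read 'b': {V} → {S}.
Read 'b': {S} → ∅.
The set is empty and remains empty for the remaining 3 symbols.
The final set ∅ contains no accepting state.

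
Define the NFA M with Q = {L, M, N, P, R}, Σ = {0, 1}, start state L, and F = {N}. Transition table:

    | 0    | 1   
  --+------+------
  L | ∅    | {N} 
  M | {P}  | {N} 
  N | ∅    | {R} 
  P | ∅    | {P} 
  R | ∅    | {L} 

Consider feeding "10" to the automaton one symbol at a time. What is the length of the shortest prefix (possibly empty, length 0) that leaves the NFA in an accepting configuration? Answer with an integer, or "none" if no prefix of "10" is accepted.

Start in {L}.
Read '1': {L} → {N}.
None of the earlier sets intersect F, but {N} does.

1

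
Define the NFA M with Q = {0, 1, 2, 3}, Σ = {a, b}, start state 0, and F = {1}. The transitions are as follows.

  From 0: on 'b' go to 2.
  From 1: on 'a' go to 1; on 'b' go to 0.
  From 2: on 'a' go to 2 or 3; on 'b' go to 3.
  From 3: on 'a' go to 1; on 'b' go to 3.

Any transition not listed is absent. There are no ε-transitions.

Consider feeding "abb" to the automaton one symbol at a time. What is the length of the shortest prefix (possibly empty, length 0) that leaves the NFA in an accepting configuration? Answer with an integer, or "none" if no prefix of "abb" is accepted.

Start in {0}.
Read 'a': {0} → ∅.
The set is empty and remains empty for the remaining 2 symbols.
No reachable set along the way intersects F.

none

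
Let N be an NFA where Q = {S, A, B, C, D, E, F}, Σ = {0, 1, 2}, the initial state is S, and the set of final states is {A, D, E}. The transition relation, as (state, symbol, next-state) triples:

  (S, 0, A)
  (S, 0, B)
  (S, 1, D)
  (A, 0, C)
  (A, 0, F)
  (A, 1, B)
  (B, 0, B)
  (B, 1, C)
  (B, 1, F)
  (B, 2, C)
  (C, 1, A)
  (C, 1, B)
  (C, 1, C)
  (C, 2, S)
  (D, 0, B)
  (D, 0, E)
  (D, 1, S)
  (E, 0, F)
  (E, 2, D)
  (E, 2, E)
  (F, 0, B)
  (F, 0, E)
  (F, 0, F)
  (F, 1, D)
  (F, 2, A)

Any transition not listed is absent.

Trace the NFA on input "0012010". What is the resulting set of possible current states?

Start in {S}.
Read '0': {S} → {A, B}.
Read '0': {A, B} → {B, C, F}.
Read '1': {B, C, F} → {A, B, C, D, F}.
Read '2': {A, B, C, D, F} → {S, A, C}.
Read '0': {S, A, C} → {A, B, C, F}.
Read '1': {A, B, C, F} → {A, B, C, D, F}.
Read '0': {A, B, C, D, F} → {B, C, E, F}.

{B, C, E, F}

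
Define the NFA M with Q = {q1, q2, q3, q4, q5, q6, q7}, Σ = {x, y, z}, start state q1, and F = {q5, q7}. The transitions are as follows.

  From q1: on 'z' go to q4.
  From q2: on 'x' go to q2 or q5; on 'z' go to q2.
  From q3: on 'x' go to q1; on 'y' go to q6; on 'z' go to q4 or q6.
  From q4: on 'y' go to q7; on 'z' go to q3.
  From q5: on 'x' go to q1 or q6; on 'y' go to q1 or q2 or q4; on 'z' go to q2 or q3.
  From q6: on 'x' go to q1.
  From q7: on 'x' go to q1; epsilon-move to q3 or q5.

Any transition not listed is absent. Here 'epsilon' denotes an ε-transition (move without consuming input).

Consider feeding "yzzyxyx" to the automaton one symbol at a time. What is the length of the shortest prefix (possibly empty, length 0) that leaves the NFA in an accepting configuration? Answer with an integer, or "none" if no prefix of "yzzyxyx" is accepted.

Start in {q1}.
Read 'y': q1→∅; now ∅.
The set is empty and remains empty for the remaining 6 symbols.
No reachable set along the way intersects F.

none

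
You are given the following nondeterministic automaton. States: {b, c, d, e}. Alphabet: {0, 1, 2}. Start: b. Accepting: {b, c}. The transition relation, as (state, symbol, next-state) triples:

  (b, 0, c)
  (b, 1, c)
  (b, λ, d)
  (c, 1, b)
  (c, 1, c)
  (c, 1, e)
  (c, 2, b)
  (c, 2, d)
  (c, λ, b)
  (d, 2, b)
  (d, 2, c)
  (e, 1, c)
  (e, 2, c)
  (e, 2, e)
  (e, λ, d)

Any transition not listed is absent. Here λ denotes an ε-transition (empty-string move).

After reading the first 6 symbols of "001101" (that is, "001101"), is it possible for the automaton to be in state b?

Start: ε-closure({b}) = {b, d}.
Read '0': b→{c}, d→∅; union {c}; ε-closure = {b, c, d}.
Read '0': b→{c}, c→∅, d→∅; union {c}; ε-closure = {b, c, d}.
Read '1': b→{c}, c→{b, c, e}, d→∅; union {b, c, e}; ε-closure = {b, c, d, e}.
Read '1': b→{c}, c→{b, c, e}, d→∅, e→{c}; union {b, c, e}; ε-closure = {b, c, d, e}.
Read '0': b→{c}, c→∅, d→∅, e→∅; union {c}; ε-closure = {b, c, d}.
Read '1': b→{c}, c→{b, c, e}, d→∅; union {b, c, e}; ε-closure = {b, c, d, e}.
State b is in {b, c, d, e}.

Yes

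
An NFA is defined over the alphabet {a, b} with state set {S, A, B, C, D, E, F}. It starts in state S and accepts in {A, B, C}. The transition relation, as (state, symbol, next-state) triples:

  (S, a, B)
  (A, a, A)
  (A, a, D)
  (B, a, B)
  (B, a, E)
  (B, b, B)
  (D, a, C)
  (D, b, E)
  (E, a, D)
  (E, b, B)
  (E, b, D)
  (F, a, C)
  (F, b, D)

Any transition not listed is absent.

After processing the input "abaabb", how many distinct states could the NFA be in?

Start in {S}.
Read 'a': S→{B}; now {B}.
Read 'b': B→{B}; now {B}.
Read 'a': B→{B, E}; now {B, E}.
Read 'a': B→{B, E}, E→{D}; now {B, D, E}.
Read 'b': B→{B}, D→{E}, E→{B, D}; now {B, D, E}.
Read 'b': B→{B}, D→{E}, E→{B, D}; now {B, D, E}.
That set has 3 states.

3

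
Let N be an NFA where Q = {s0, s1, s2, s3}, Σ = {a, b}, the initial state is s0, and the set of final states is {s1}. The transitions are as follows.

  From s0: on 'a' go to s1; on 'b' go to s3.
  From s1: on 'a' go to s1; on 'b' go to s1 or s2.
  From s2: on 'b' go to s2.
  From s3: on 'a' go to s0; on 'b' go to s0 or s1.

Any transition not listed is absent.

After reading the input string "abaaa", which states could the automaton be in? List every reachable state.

{s1}

Start in {s0}.
Read 'a': s0→{s1}; now {s1}.
Read 'b': s1→{s1, s2}; now {s1, s2}.
Read 'a': s1→{s1}, s2→∅; now {s1}.
Read 'a': s1→{s1}; now {s1}.
Read 'a': s1→{s1}; now {s1}.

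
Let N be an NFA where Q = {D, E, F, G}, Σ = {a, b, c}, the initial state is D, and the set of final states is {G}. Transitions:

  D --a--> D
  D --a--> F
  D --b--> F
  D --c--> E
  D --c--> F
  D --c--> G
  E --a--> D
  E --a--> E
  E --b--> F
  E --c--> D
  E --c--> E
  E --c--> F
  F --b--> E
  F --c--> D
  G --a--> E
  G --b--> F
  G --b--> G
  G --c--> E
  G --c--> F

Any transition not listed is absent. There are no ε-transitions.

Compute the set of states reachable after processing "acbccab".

{E, F}

Start in {D}.
Read 'a': D→{D, F}; now {D, F}.
Read 'c': D→{E, F, G}, F→{D}; now {D, E, F, G}.
Read 'b': D→{F}, E→{F}, F→{E}, G→{F, G}; now {E, F, G}.
Read 'c': E→{D, E, F}, F→{D}, G→{E, F}; now {D, E, F}.
Read 'c': D→{E, F, G}, E→{D, E, F}, F→{D}; now {D, E, F, G}.
Read 'a': D→{D, F}, E→{D, E}, F→∅, G→{E}; now {D, E, F}.
Read 'b': D→{F}, E→{F}, F→{E}; now {E, F}.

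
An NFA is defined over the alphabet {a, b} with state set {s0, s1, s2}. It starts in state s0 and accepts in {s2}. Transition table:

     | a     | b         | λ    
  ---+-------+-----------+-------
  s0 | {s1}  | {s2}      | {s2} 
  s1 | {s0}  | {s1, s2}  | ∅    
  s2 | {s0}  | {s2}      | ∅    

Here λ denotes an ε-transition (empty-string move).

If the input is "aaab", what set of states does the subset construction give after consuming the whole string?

{s1, s2}

Start: ε-closure({s0}) = {s0, s2}.
Read 'a': s0→{s1}, s2→{s0}; union {s0, s1}; ε-closure = {s0, s1, s2}.
Read 'a': s0→{s1}, s1→{s0}, s2→{s0}; union {s0, s1}; ε-closure = {s0, s1, s2}.
Read 'a': s0→{s1}, s1→{s0}, s2→{s0}; union {s0, s1}; ε-closure = {s0, s1, s2}.
Read 'b': s0→{s2}, s1→{s1, s2}, s2→{s2}; now {s1, s2}.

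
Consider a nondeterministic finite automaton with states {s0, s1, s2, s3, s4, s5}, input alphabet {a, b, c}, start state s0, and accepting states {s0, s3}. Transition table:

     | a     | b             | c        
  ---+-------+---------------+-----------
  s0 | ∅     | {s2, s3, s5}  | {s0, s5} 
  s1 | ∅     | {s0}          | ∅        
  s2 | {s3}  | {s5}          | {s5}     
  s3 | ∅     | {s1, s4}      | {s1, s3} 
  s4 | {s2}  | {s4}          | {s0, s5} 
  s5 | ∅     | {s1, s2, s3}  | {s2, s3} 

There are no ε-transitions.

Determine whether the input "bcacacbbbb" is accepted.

No

Start in {s0}.
Read 'b': s0→{s2, s3, s5}; now {s2, s3, s5}.
Read 'c': s2→{s5}, s3→{s1, s3}, s5→{s2, s3}; now {s1, s2, s3, s5}.
Read 'a': s1→∅, s2→{s3}, s3→∅, s5→∅; now {s3}.
Read 'c': s3→{s1, s3}; now {s1, s3}.
Read 'a': s1→∅, s3→∅; now ∅.
The set is empty and remains empty for the remaining 5 symbols.
The final set ∅ contains no accepting state.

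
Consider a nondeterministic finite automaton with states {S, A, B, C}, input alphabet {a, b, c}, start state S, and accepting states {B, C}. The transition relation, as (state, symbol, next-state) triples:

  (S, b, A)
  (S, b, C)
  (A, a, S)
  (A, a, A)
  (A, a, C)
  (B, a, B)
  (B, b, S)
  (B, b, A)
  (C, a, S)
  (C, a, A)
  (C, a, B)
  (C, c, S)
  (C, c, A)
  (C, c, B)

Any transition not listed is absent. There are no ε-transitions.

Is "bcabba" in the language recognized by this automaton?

Start in {S}.
Read 'b': S→{A, C}; now {A, C}.
Read 'c': A→∅, C→{S, A, B}; now {S, A, B}.
Read 'a': S→∅, A→{S, A, C}, B→{B}; now {S, A, B, C}.
Read 'b': S→{A, C}, A→∅, B→{S, A}, C→∅; now {S, A, C}.
Read 'b': S→{A, C}, A→∅, C→∅; now {A, C}.
Read 'a': A→{S, A, C}, C→{S, A, B}; now {S, A, B, C}.
The final set {S, A, B, C} contains the accepting states B, C.

Yes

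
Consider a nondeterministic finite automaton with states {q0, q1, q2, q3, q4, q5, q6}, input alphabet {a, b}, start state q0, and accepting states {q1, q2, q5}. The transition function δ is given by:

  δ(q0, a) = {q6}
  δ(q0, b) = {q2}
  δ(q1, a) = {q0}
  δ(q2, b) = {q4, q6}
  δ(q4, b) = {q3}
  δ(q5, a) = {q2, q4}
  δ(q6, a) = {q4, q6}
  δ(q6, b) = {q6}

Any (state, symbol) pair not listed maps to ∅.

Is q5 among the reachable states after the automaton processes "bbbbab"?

No

Start in {q0}.
Read 'b': q0→{q2}; now {q2}.
Read 'b': q2→{q4, q6}; now {q4, q6}.
Read 'b': q4→{q3}, q6→{q6}; now {q3, q6}.
Read 'b': q3→∅, q6→{q6}; now {q6}.
Read 'a': q6→{q4, q6}; now {q4, q6}.
Read 'b': q4→{q3}, q6→{q6}; now {q3, q6}.
State q5 is not in {q3, q6}.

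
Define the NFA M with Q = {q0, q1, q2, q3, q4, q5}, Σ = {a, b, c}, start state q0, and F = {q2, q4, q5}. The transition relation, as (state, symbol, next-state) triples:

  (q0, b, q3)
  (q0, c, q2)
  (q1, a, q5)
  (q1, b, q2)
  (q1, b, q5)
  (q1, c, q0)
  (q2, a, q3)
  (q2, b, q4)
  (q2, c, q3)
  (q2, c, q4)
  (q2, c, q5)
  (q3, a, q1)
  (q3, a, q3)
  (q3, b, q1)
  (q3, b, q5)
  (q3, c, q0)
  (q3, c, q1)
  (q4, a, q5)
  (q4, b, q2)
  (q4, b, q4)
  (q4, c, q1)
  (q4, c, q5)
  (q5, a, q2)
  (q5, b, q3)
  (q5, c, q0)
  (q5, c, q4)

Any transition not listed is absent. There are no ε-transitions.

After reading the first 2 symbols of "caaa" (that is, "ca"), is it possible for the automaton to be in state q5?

No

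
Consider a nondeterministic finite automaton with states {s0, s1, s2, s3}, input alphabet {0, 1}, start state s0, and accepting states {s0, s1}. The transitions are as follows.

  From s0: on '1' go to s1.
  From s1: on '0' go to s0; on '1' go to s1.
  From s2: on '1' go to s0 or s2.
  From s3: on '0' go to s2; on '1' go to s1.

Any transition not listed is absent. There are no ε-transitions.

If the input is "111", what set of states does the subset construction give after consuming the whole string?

{s1}

Start in {s0}.
Read '1': s0→{s1}; now {s1}.
Read '1': s1→{s1}; now {s1}.
Read '1': s1→{s1}; now {s1}.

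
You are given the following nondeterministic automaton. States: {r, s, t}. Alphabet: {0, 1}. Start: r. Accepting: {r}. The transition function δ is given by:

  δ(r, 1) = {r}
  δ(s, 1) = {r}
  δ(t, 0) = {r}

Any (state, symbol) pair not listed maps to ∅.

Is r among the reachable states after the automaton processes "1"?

Start in {r}.
Read '1': {r} → {r}.
State r is in {r}.

Yes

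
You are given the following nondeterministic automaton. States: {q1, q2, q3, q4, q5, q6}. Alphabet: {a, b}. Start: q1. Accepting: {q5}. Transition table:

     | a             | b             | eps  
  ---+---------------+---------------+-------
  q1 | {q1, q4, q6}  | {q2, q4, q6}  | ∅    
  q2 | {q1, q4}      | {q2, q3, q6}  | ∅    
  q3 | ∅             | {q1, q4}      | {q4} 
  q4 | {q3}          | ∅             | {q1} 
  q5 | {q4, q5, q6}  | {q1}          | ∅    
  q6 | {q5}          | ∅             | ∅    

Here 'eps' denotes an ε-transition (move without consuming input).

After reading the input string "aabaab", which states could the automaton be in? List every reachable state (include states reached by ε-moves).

{q1, q2, q4, q6}

Start in {q1}.
Read 'a': q1→{q1, q4, q6}; now {q1, q4, q6}.
Read 'a': q1→{q1, q4, q6}, q4→{q3}, q6→{q5}; now {q1, q3, q4, q5, q6}.
Read 'b': q1→{q2, q4, q6}, q3→{q1, q4}, q4→∅, q5→{q1}, q6→∅; now {q1, q2, q4, q6}.
Read 'a': q1→{q1, q4, q6}, q2→{q1, q4}, q4→{q3}, q6→{q5}; now {q1, q3, q4, q5, q6}.
Read 'a': q1→{q1, q4, q6}, q3→∅, q4→{q3}, q5→{q4, q5, q6}, q6→{q5}; now {q1, q3, q4, q5, q6}.
Read 'b': q1→{q2, q4, q6}, q3→{q1, q4}, q4→∅, q5→{q1}, q6→∅; now {q1, q2, q4, q6}.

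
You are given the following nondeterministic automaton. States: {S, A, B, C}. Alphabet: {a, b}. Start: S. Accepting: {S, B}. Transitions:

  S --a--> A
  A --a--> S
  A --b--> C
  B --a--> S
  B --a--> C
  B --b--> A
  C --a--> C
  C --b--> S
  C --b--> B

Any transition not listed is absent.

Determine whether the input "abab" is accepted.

Start in {S}.
Read 'a': {S} → {A}.
Read 'b': {A} → {C}.
Read 'a': {C} → {C}.
Read 'b': {C} → {S, B}.
The final set {S, B} contains the accepting states S, B.

Yes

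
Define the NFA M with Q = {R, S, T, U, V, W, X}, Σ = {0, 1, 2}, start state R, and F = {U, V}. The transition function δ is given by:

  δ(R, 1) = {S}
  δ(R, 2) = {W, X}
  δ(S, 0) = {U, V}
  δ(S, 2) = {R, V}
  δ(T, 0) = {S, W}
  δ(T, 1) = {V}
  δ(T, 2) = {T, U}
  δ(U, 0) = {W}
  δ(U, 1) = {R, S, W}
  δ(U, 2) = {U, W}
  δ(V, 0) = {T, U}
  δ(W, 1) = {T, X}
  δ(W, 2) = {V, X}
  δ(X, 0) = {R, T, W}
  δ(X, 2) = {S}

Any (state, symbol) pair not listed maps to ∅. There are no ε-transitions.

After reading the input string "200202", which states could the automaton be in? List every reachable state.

Start in {R}.
Read '2': {R} → {W, X}.
Read '0': {W, X} → {R, T, W}.
Read '0': {R, T, W} → {S, W}.
Read '2': {S, W} → {R, V, X}.
Read '0': {R, V, X} → {R, T, U, W}.
Read '2': {R, T, U, W} → {T, U, V, W, X}.

{T, U, V, W, X}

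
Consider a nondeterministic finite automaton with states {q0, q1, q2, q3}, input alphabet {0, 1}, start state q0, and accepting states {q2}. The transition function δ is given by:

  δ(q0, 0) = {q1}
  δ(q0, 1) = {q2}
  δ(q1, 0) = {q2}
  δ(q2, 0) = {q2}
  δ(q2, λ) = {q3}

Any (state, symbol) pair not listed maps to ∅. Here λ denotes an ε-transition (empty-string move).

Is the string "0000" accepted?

Start in {q0}.
Read '0': q0→{q1}; now {q1}.
Read '0': q1→{q2}; union {q2}; ε-closure = {q2, q3}.
Read '0': q2→{q2}, q3→∅; union {q2}; ε-closure = {q2, q3}.
Read '0': q2→{q2}, q3→∅; union {q2}; ε-closure = {q2, q3}.
The final set {q2, q3} contains the accepting state q2.

Yes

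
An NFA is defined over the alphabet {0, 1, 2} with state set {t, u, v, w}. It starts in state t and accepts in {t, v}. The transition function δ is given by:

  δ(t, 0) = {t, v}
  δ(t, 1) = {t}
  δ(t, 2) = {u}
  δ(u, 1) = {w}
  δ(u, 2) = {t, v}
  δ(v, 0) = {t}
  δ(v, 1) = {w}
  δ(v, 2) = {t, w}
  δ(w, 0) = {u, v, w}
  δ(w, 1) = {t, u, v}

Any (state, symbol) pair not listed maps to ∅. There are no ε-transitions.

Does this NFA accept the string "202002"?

Start in {t}.
Read '2': t→{u}; now {u}.
Read '0': u→∅; now ∅.
The set is empty and remains empty for the remaining 4 symbols.
The final set ∅ contains no accepting state.

No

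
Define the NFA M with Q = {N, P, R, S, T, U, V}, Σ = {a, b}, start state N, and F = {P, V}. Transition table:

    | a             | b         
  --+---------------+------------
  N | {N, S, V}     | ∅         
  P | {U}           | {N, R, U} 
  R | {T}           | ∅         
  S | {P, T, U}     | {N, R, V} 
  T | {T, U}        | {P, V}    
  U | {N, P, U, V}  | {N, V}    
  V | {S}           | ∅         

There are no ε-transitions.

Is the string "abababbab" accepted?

Start in {N}.
Read 'a': {N} → {N, S, V}.
Read 'b': {N, S, V} → {N, R, V}.
Read 'a': {N, R, V} → {N, S, T, V}.
Read 'b': {N, S, T, V} → {N, P, R, V}.
Read 'a': {N, P, R, V} → {N, S, T, U, V}.
Read 'b': {N, S, T, U, V} → {N, P, R, V}.
Read 'b': {N, P, R, V} → {N, R, U}.
Read 'a': {N, R, U} → {N, P, S, T, U, V}.
Read 'b': {N, P, S, T, U, V} → {N, P, R, U, V}.
The final set {N, P, R, U, V} contains the accepting states P, V.

Yes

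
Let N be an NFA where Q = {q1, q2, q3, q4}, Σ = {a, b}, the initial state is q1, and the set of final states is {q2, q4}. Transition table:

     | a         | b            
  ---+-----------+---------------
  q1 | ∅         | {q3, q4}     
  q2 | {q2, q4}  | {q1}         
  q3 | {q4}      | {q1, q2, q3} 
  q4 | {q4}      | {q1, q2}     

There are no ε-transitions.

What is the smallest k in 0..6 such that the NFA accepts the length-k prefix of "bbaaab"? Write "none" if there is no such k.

Start in {q1}.
Read 'b': {q1} → {q3, q4}.
None of the earlier sets intersect F, but {q3, q4} does.

1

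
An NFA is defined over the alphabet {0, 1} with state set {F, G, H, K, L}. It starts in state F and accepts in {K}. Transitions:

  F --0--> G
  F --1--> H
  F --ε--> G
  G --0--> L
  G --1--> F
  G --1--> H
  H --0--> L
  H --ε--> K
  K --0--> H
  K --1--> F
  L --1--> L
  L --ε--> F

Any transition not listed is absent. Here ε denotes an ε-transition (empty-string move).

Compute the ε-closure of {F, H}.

{F, G, H, K}

Begin with {F, H}.
ε-move H → K; add K.
ε-move F → G; add G.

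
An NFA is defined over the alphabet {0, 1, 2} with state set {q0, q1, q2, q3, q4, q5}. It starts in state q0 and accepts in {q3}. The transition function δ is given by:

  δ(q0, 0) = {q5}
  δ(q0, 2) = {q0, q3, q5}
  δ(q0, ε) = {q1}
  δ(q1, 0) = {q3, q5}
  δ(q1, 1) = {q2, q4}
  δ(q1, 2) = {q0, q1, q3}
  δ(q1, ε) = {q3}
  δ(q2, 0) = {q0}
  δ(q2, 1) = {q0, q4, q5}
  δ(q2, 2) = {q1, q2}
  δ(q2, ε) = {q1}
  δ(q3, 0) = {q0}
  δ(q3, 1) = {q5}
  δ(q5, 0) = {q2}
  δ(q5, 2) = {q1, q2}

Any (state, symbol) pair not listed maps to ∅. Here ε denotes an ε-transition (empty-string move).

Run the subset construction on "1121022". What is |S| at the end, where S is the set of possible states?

Start: ε-closure({q0}) = {q0, q1, q3}.
Read '1': {q0, q1, q3} → {q1, q2, q3, q4, q5}.
Read '1': {q1, q2, q3, q4, q5} → {q0, q1, q2, q3, q4, q5}.
Read '2': {q0, q1, q2, q3, q4, q5} → {q0, q1, q2, q3, q5}.
Read '1': {q0, q1, q2, q3, q5} → {q0, q1, q2, q3, q4, q5}.
Read '0': {q0, q1, q2, q3, q4, q5} → {q0, q1, q2, q3, q5}.
Read '2': {q0, q1, q2, q3, q5} → {q0, q1, q2, q3, q5}.
Read '2': {q0, q1, q2, q3, q5} → {q0, q1, q2, q3, q5}.
That set has 5 states.

5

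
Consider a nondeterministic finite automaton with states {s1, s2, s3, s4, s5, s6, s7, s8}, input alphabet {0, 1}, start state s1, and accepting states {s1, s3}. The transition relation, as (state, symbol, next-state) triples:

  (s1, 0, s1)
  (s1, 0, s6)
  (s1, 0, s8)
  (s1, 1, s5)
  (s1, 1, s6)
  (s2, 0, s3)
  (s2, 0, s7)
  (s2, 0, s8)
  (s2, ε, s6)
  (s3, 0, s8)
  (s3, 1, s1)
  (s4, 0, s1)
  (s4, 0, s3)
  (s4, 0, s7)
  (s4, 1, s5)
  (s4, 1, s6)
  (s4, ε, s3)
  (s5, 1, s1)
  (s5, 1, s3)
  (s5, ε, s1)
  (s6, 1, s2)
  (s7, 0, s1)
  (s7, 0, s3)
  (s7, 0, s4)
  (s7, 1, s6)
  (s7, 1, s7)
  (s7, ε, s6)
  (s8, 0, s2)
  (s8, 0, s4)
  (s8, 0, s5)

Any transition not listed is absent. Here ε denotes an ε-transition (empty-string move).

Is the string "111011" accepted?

Yes

Start in {s1}.
Read '1': s1→{s5, s6}; union {s5, s6}; ε-closure = {s1, s5, s6}.
Read '1': s1→{s5, s6}, s5→{s1, s3}, s6→{s2}; now {s1, s2, s3, s5, s6}.
Read '1': s1→{s5, s6}, s2→∅, s3→{s1}, s5→{s1, s3}, s6→{s2}; now {s1, s2, s3, s5, s6}.
Read '0': s1→{s1, s6, s8}, s2→{s3, s7, s8}, s3→{s8}, s5→∅, s6→∅; now {s1, s3, s6, s7, s8}.
Read '1': s1→{s5, s6}, s3→{s1}, s6→{s2}, s7→{s6, s7}, s8→∅; now {s1, s2, s5, s6, s7}.
Read '1': s1→{s5, s6}, s2→∅, s5→{s1, s3}, s6→{s2}, s7→{s6, s7}; now {s1, s2, s3, s5, s6, s7}.
The final set {s1, s2, s3, s5, s6, s7} contains the accepting states s1, s3.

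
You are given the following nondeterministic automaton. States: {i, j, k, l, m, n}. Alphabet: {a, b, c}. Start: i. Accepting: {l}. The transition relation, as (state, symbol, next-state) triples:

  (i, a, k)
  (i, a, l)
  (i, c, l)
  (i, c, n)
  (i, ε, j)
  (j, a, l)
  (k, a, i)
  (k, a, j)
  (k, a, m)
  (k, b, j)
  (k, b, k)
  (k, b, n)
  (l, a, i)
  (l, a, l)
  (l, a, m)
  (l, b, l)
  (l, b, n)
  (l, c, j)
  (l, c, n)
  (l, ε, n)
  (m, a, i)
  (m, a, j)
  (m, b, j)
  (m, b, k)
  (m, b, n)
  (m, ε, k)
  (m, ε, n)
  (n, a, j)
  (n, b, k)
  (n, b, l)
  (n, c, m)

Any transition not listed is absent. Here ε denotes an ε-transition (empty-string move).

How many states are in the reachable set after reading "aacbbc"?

Start: ε-closure({i}) = {i, j}.
Read 'a': {i, j} → {k, l, n}.
Read 'a': {k, l, n} → {i, j, k, l, m, n}.
Read 'c': {i, j, k, l, m, n} → {j, k, l, m, n}.
Read 'b': {j, k, l, m, n} → {j, k, l, n}.
Read 'b': {j, k, l, n} → {j, k, l, n}.
Read 'c': {j, k, l, n} → {j, k, m, n}.
That set has 4 states.

4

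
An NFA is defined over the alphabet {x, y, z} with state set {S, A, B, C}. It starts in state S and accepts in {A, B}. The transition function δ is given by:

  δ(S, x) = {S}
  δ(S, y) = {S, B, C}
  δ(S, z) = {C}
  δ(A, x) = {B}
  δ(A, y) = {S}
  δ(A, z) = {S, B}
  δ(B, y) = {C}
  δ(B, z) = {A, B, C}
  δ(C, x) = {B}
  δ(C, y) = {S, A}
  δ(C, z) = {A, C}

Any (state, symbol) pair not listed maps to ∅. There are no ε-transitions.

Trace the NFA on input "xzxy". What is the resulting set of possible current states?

{C}

Start in {S}.
Read 'x': {S} → {S}.
Read 'z': {S} → {C}.
Read 'x': {C} → {B}.
Read 'y': {B} → {C}.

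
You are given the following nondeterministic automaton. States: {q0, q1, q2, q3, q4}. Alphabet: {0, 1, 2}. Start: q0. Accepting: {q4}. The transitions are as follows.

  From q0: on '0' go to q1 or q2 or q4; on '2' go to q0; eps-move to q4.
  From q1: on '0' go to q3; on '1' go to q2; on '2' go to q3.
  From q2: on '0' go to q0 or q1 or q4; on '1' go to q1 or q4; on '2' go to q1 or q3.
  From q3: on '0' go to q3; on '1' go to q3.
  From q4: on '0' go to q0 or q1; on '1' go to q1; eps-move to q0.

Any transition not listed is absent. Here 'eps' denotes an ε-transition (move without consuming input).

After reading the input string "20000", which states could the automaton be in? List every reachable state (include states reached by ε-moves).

Start: ε-closure({q0}) = {q0, q4}.
Read '2': {q0, q4} → {q0, q4}.
Read '0': {q0, q4} → {q0, q1, q2, q4}.
Read '0': {q0, q1, q2, q4} → {q0, q1, q2, q3, q4}.
Read '0': {q0, q1, q2, q3, q4} → {q0, q1, q2, q3, q4}.
Read '0': {q0, q1, q2, q3, q4} → {q0, q1, q2, q3, q4}.

{q0, q1, q2, q3, q4}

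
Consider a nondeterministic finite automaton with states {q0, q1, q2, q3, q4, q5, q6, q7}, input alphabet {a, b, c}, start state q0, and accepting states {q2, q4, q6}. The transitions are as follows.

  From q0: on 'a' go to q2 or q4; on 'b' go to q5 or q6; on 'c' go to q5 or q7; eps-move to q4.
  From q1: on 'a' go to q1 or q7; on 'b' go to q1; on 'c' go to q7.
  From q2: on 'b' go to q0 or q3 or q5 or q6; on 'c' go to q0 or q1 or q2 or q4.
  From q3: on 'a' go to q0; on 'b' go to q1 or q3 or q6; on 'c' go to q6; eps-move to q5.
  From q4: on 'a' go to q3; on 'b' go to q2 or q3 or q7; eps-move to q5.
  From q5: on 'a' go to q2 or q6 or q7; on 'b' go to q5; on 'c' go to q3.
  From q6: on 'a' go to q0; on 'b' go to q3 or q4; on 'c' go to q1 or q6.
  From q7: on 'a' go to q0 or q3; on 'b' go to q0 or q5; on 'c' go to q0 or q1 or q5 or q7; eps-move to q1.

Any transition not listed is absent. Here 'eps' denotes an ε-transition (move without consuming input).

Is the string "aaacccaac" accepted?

Start: ε-closure({q0}) = {q0, q4, q5}.
Read 'a': q0→{q2, q4}, q4→{q3}, q5→{q2, q6, q7}; union {q2, q3, q4, q6, q7}; ε-closure = {q1, q2, q3, q4, q5, q6, q7}.
Read 'a': q1→{q1, q7}, q2→∅, q3→{q0}, q4→{q3}, q5→{q2, q6, q7}, q6→{q0}, q7→{q0, q3}; union {q0, q1, q2, q3, q6, q7}; ε-closure = {q0, q1, q2, q3, q4, q5, q6, q7}.
Read 'a': q0→{q2, q4}, q1→{q1, q7}, q2→∅, q3→{q0}, q4→{q3}, q5→{q2, q6, q7}, q6→{q0}, q7→{q0, q3}; union {q0, q1, q2, q3, q4, q6, q7}; ε-closure = {q0, q1, q2, q3, q4, q5, q6, q7}.
Read 'c': q0→{q5, q7}, q1→{q7}, q2→{q0, q1, q2, q4}, q3→{q6}, q4→∅, q5→{q3}, q6→{q1, q6}, q7→{q0, q1, q5, q7}; now {q0, q1, q2, q3, q4, q5, q6, q7}.
Read 'c': q0→{q5, q7}, q1→{q7}, q2→{q0, q1, q2, q4}, q3→{q6}, q4→∅, q5→{q3}, q6→{q1, q6}, q7→{q0, q1, q5, q7}; now {q0, q1, q2, q3, q4, q5, q6, q7}.
Read 'c': q0→{q5, q7}, q1→{q7}, q2→{q0, q1, q2, q4}, q3→{q6}, q4→∅, q5→{q3}, q6→{q1, q6}, q7→{q0, q1, q5, q7}; now {q0, q1, q2, q3, q4, q5, q6, q7}.
Read 'a': q0→{q2, q4}, q1→{q1, q7}, q2→∅, q3→{q0}, q4→{q3}, q5→{q2, q6, q7}, q6→{q0}, q7→{q0, q3}; union {q0, q1, q2, q3, q4, q6, q7}; ε-closure = {q0, q1, q2, q3, q4, q5, q6, q7}.
Read 'a': q0→{q2, q4}, q1→{q1, q7}, q2→∅, q3→{q0}, q4→{q3}, q5→{q2, q6, q7}, q6→{q0}, q7→{q0, q3}; union {q0, q1, q2, q3, q4, q6, q7}; ε-closure = {q0, q1, q2, q3, q4, q5, q6, q7}.
Read 'c': q0→{q5, q7}, q1→{q7}, q2→{q0, q1, q2, q4}, q3→{q6}, q4→∅, q5→{q3}, q6→{q1, q6}, q7→{q0, q1, q5, q7}; now {q0, q1, q2, q3, q4, q5, q6, q7}.
The final set {q0, q1, q2, q3, q4, q5, q6, q7} contains the accepting states q2, q4, q6.

Yes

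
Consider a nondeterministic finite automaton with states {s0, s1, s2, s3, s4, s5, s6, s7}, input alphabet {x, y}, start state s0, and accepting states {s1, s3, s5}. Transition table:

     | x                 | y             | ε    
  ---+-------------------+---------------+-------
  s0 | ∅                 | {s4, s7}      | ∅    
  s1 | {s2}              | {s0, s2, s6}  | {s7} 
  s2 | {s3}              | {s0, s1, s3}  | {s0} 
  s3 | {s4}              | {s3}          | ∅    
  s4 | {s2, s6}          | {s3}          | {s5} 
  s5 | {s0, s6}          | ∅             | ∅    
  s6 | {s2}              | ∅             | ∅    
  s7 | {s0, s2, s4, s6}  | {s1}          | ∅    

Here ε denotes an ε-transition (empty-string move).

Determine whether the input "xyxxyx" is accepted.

No

Start in {s0}.
Read 'x': s0→∅; now ∅.
The set is empty and remains empty for the remaining 5 symbols.
The final set ∅ contains no accepting state.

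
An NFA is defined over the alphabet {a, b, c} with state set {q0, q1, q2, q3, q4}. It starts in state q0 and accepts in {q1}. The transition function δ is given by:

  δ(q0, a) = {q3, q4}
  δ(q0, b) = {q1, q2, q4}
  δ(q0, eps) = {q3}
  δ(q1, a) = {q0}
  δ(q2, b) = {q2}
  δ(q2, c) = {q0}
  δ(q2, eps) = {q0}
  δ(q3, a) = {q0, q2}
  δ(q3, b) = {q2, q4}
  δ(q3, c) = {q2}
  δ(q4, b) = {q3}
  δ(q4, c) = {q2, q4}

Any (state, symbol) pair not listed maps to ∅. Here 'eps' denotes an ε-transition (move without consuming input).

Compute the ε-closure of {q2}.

Begin with {q2}.
ε-move q2 → q0; add q0.
ε-move q0 → q3; add q3.

{q0, q2, q3}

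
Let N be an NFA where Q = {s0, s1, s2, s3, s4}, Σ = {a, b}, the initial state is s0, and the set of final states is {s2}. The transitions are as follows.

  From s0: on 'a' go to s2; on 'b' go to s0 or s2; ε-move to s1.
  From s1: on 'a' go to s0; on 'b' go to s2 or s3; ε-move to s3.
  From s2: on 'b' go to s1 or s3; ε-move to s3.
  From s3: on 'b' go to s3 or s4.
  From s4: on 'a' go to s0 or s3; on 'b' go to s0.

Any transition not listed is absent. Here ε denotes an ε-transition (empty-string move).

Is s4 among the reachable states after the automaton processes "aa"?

No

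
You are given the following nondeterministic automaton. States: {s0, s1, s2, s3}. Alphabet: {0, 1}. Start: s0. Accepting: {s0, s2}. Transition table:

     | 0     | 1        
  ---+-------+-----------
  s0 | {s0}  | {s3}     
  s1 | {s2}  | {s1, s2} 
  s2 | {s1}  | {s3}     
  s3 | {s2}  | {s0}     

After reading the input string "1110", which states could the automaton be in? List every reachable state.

{s2}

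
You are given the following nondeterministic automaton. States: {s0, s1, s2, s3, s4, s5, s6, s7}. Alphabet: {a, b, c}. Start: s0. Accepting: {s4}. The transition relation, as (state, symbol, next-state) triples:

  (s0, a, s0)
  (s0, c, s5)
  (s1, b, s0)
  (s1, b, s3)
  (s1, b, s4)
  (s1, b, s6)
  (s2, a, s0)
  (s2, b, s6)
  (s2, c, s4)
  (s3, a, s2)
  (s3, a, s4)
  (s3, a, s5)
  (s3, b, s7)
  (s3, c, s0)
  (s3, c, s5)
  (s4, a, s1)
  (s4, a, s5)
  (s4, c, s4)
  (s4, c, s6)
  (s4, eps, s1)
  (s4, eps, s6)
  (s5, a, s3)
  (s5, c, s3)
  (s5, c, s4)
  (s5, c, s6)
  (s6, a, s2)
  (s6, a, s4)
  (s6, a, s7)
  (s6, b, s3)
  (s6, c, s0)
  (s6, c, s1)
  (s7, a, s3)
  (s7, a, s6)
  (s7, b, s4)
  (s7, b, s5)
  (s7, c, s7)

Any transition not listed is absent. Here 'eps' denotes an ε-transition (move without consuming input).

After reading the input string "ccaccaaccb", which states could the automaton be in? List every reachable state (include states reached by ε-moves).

Start in {s0}.
Read 'c': s0→{s5}; now {s5}.
Read 'c': s5→{s3, s4, s6}; union {s3, s4, s6}; ε-closure = {s1, s3, s4, s6}.
Read 'a': s1→∅, s3→{s2, s4, s5}, s4→{s1, s5}, s6→{s2, s4, s7}; union {s1, s2, s4, s5, s7}; ε-closure = {s1, s2, s4, s5, s6, s7}.
Read 'c': s1→∅, s2→{s4}, s4→{s4, s6}, s5→{s3, s4, s6}, s6→{s0, s1}, s7→{s7}; now {s0, s1, s3, s4, s6, s7}.
Read 'c': s0→{s5}, s1→∅, s3→{s0, s5}, s4→{s4, s6}, s6→{s0, s1}, s7→{s7}; now {s0, s1, s4, s5, s6, s7}.
Read 'a': s0→{s0}, s1→∅, s4→{s1, s5}, s5→{s3}, s6→{s2, s4, s7}, s7→{s3, s6}; now {s0, s1, s2, s3, s4, s5, s6, s7}.
Read 'a': s0→{s0}, s1→∅, s2→{s0}, s3→{s2, s4, s5}, s4→{s1, s5}, s5→{s3}, s6→{s2, s4, s7}, s7→{s3, s6}; now {s0, s1, s2, s3, s4, s5, s6, s7}.
Read 'c': s0→{s5}, s1→∅, s2→{s4}, s3→{s0, s5}, s4→{s4, s6}, s5→{s3, s4, s6}, s6→{s0, s1}, s7→{s7}; now {s0, s1, s3, s4, s5, s6, s7}.
Read 'c': s0→{s5}, s1→∅, s3→{s0, s5}, s4→{s4, s6}, s5→{s3, s4, s6}, s6→{s0, s1}, s7→{s7}; now {s0, s1, s3, s4, s5, s6, s7}.
Read 'b': s0→∅, s1→{s0, s3, s4, s6}, s3→{s7}, s4→∅, s5→∅, s6→{s3}, s7→{s4, s5}; union {s0, s3, s4, s5, s6, s7}; ε-closure = {s0, s1, s3, s4, s5, s6, s7}.

{s0, s1, s3, s4, s5, s6, s7}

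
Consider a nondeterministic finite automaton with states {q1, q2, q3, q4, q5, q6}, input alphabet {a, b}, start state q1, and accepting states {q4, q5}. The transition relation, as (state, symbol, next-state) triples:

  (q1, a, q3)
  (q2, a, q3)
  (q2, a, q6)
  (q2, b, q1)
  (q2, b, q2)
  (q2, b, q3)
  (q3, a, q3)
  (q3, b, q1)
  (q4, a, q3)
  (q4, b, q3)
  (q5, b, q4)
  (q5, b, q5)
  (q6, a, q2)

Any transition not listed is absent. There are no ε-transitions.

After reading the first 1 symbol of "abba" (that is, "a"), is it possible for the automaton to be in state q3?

Yes

Start in {q1}.
Read 'a': {q1} → {q3}.
State q3 is in {q3}.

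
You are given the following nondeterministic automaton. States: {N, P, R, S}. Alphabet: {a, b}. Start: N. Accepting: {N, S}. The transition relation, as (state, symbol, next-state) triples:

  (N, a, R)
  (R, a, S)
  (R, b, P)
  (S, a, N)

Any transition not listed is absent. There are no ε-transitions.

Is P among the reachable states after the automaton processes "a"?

No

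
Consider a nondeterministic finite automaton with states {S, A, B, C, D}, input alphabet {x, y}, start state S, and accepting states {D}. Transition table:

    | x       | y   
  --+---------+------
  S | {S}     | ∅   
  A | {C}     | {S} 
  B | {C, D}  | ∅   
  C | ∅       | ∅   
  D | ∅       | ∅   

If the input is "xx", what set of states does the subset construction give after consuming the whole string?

Start in {S}.
Read 'x': S→{S}; now {S}.
Read 'x': S→{S}; now {S}.

{S}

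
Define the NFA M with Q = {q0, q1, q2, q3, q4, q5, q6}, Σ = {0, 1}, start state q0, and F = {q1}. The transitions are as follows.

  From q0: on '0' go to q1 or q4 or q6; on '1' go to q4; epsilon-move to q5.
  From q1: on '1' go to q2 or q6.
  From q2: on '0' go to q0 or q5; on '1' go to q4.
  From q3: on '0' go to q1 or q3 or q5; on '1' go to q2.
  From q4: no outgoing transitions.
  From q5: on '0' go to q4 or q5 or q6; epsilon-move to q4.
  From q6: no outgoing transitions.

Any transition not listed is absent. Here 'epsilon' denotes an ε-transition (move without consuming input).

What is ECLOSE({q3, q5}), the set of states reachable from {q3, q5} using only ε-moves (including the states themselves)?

{q3, q4, q5}

Begin with {q3, q5}.
ε-move q5 → q4; add q4.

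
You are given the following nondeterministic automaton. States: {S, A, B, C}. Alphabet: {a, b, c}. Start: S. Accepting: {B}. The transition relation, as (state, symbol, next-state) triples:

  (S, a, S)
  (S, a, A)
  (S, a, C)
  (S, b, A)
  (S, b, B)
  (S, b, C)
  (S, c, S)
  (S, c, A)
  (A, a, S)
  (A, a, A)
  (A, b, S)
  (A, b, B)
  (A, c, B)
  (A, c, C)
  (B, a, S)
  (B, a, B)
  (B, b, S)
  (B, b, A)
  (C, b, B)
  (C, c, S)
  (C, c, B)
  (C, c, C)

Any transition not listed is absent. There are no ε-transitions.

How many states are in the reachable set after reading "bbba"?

Start in {S}.
Read 'b': S→{A, B, C}; now {A, B, C}.
Read 'b': A→{S, B}, B→{S, A}, C→{B}; now {S, A, B}.
Read 'b': S→{A, B, C}, A→{S, B}, B→{S, A}; now {S, A, B, C}.
Read 'a': S→{S, A, C}, A→{S, A}, B→{S, B}, C→∅; now {S, A, B, C}.
That set has 4 states.

4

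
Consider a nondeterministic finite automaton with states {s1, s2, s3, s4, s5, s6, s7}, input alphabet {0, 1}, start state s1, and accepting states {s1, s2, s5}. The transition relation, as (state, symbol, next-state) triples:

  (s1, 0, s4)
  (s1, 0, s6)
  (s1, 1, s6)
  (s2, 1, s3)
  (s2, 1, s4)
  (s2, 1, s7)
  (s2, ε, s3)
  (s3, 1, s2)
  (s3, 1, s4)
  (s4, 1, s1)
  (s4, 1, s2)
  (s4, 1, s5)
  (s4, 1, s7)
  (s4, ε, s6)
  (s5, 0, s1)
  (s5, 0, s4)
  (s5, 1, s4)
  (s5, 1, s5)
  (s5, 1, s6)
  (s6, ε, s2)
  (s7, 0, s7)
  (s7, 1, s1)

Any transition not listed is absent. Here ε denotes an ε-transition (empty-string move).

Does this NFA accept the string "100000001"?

No

Start in {s1}.
Read '1': s1→{s6}; union {s6}; ε-closure = {s2, s3, s6}.
Read '0': s2→∅, s3→∅, s6→∅; now ∅.
The set is empty and remains empty for the remaining 7 symbols.
The final set ∅ contains no accepting state.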